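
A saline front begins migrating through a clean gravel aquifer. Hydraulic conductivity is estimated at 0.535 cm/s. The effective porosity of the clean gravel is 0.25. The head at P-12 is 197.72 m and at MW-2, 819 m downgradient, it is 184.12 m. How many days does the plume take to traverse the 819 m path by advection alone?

26.7

Convert K: 0.535 cm/s × 864 = 462.2 m/day.
Hydraulic gradient i = (197.72 − 184.12) / 819 = 13.6 / 819 = 0.01661.
Darcy flux q = K · i = 462.2 × 0.01661 = 7.676 m/day.
Seepage velocity v = q / n_e = 7.676 / 0.25 = 30.70 m/day.
Travel time t = L / v = 819 / 30.70 = 26.67 days.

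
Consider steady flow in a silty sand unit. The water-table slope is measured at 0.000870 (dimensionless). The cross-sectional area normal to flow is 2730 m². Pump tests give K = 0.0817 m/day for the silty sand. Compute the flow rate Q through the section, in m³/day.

Hydraulic gradient i = 0.000870.
Darcy's law: Q = K · A · i = 0.08170 × 2730 × 0.0008700 = 0.1940 m³/day.

0.194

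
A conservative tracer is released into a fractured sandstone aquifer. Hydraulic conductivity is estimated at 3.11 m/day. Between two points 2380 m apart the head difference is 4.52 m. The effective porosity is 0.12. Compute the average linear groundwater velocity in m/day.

Hydraulic gradient i = Δh / L = 4.52 / 2380 = 0.001899.
Darcy flux q = K · i = 3.110 × 0.001899 = 0.005906 m/day.
Seepage velocity v = q / n_e = 0.005906 / 0.12 = 0.04922 m/day.

0.0492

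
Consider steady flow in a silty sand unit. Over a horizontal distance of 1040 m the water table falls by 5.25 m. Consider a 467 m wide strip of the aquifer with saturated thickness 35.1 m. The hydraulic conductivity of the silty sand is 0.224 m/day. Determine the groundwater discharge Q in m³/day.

Cross-sectional area A = 467 × 35.1 = 16392 m².
Hydraulic gradient i = Δh / L = 5.25 / 1040 = 0.005048.
Darcy's law: Q = K · A · i = 0.2240 × 16392 × 0.005048 = 18.54 m³/day.

18.5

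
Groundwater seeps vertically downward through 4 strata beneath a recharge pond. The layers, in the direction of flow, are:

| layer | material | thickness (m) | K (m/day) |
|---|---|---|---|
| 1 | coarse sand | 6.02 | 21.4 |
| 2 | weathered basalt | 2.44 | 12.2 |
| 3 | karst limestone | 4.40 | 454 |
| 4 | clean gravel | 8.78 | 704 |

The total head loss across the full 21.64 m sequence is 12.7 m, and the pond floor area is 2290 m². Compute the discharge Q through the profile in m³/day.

57800

Flow is perpendicular to layering, so the layers act in series and the equivalent K is the thickness-weighted harmonic mean.
Total thickness L = 6.02 + 2.44 + 4.40 + 8.78 = 21.64 m.
Σ(b_i/K_i) = 6.02/21.4 + 2.44/12.2 + 4.40/454 + 8.78/704 = 0.5035 d.
K_eq = L / Σ(b_i/K_i) = 21.64 / 0.5035 = 42.98 m/day.
Q = K_eq · A · (Δh/L) = 42.98 × 2290 × (12.7/21.64) = 57765 m³/day.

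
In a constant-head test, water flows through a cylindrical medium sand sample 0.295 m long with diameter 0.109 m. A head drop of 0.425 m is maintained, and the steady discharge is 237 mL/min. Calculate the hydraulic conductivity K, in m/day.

Cross-sectional area A = π·(d/2)² = π × (0.109/2)² = 0.009331 m².
Convert discharge: 237 mL/min = 3.950e-06 m³/s.
Darcy's law rearranged: K = Q·L / (A·Δh) = 3.950e-06 × 0.295 / (0.009331 × 0.425) = 0.0002938 m/s = 25.39 m/day.

25.4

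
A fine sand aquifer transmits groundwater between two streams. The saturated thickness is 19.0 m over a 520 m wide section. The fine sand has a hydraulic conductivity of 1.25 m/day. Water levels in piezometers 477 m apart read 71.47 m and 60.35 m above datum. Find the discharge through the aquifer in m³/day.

288

Cross-sectional area A = 520 × 19.0 = 9880 m².
Hydraulic gradient i = (71.47 − 60.35) / 477 = 11.12 / 477 = 0.02331.
Darcy's law: Q = K · A · i = 1.250 × 9880 × 0.02331 = 287.9 m³/day.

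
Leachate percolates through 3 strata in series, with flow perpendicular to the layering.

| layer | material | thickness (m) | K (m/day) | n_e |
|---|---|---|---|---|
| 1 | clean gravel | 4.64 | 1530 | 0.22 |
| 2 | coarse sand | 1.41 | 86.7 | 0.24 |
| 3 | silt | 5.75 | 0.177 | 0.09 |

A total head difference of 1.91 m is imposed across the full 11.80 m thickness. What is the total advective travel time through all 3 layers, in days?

With flow normal to the layers, continuity requires the same specific discharge q through every layer.
Σ(b_i/K_i) = 4.64/1530 + 1.41/86.7 + 5.75/0.177 = 32.51 d.
q = Δh / Σ(b_i/K_i) = 1.91 / 32.51 = 0.05876 m/day.
In each layer the seepage velocity is v_i = q/n_i, so the layer transit time is t_i = b_i·n_i / q:
  layer 1 (clean gravel): t_1 = 4.64 × 0.22 / 0.05876 = 17.37 d
  layer 2 (coarse sand): t_2 = 1.41 × 0.24 / 0.05876 = 5.759 d
  layer 3 (silt): t_3 = 5.75 × 0.09 / 0.05876 = 8.807 d
Total t = Σ t_i = 31.94 days.

31.9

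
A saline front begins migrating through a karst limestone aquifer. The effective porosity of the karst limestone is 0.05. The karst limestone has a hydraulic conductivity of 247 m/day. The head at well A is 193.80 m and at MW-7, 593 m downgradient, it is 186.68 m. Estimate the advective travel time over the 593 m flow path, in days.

10.0

Hydraulic gradient i = (193.80 − 186.68) / 593 = 7.12 / 593 = 0.01201.
Darcy flux q = K · i = 247.0 × 0.01201 = 2.966 m/day.
Seepage velocity v = q / n_e = 2.966 / 0.05 = 59.31 m/day.
Travel time t = L / v = 593 / 59.31 = 9.998 days.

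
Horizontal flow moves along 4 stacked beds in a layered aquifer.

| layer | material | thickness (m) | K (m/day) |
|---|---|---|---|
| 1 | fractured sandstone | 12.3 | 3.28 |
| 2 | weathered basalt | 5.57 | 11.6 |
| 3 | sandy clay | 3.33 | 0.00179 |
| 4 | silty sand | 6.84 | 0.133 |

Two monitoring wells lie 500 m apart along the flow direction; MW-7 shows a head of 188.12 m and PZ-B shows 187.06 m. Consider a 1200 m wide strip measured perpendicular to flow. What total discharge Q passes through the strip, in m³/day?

Flow is parallel to layering, so each bed carries its own Darcy discharge and the transmissivities add.
Σ(K_i·b_i) = 3.28×12.3 + 11.6×5.57 + 0.00179×3.33 + 0.133×6.84 = 105.9 m²/day.
Hydraulic gradient i = (188.12 − 187.06) / 500 = 1.06 / 500 = 0.002120.
Q = Σ(K_i·b_i) · W · i = 105.9 × 1200 × 0.002120 = 269.3 m³/day.

269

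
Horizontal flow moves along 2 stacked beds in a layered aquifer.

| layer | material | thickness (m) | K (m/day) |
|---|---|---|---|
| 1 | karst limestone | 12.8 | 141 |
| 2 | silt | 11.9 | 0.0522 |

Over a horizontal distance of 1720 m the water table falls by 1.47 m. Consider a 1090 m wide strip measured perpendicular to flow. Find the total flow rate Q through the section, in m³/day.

Flow is parallel to layering, so each bed carries its own Darcy discharge and the transmissivities add.
Σ(K_i·b_i) = 141×12.8 + 0.0522×11.9 = 1805 m²/day.
Hydraulic gradient i = Δh / L = 1.47 / 1720 = 0.0008547.
Q = Σ(K_i·b_i) · W · i = 1805 × 1090 × 0.0008547 = 1682 m³/day.

1680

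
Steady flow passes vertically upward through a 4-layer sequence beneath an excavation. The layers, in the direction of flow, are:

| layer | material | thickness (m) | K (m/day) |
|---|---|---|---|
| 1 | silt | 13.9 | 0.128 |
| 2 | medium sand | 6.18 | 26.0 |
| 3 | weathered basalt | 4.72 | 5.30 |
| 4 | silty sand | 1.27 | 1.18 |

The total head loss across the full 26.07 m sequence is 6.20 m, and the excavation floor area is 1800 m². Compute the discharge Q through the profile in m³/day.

101

Flow is perpendicular to layering, so the layers act in series and the equivalent K is the thickness-weighted harmonic mean.
Total thickness L = 13.9 + 6.18 + 4.72 + 1.27 = 26.07 m.
Σ(b_i/K_i) = 13.9/0.128 + 6.18/26.0 + 4.72/5.30 + 1.27/1.18 = 110.8 d.
K_eq = L / Σ(b_i/K_i) = 26.07 / 110.8 = 0.2353 m/day.
Q = K_eq · A · (Δh/L) = 0.2353 × 1800 × (6.20/26.07) = 100.7 m³/day.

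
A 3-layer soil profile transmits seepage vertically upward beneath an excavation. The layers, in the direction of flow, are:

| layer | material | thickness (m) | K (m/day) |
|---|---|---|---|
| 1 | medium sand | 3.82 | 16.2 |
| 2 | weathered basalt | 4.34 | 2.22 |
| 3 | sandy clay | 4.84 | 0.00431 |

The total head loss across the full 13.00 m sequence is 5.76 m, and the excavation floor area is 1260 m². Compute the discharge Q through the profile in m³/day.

6.45

Flow is perpendicular to layering, so the layers act in series and the equivalent K is the thickness-weighted harmonic mean.
Total thickness L = 3.82 + 4.34 + 4.84 = 13.00 m.
Σ(b_i/K_i) = 3.82/16.2 + 4.34/2.22 + 4.84/0.00431 = 1125 d.
K_eq = L / Σ(b_i/K_i) = 13.00 / 1125 = 0.01155 m/day.
Q = K_eq · A · (Δh/L) = 0.01155 × 1260 × (5.76/13.00) = 6.450 m³/day.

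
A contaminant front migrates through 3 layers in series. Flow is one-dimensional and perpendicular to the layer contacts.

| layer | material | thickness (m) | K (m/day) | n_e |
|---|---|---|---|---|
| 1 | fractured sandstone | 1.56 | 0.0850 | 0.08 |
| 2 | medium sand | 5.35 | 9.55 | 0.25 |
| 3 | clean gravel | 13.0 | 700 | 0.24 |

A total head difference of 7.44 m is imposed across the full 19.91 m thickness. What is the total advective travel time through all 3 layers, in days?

With flow normal to the layers, continuity requires the same specific discharge q through every layer.
Σ(b_i/K_i) = 1.56/0.0850 + 5.35/9.55 + 13.0/700 = 18.93 d.
q = Δh / Σ(b_i/K_i) = 7.44 / 18.93 = 0.3930 m/day.
In each layer the seepage velocity is v_i = q/n_i, so the layer transit time is t_i = b_i·n_i / q:
  layer 1 (fractured sandstone): t_1 = 1.56 × 0.08 / 0.3930 = 0.3176 d
  layer 2 (medium sand): t_2 = 5.35 × 0.25 / 0.3930 = 3.403 d
  layer 3 (clean gravel): t_3 = 13.0 × 0.24 / 0.3930 = 7.939 d
Total t = Σ t_i = 11.66 days.

11.7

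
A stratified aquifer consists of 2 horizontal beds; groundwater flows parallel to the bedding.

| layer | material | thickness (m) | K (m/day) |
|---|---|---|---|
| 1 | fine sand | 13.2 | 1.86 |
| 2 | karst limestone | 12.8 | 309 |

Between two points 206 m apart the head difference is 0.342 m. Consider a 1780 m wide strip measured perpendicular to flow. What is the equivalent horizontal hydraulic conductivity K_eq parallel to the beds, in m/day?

153

Flow is parallel to layering, so each bed carries its own Darcy discharge and the transmissivities add.
Σ(K_i·b_i) = 1.86×13.2 + 309×12.8 = 3980 m²/day.
Total thickness b = 26.00 m, so K_eq = Σ(K_i·b_i)/b = 153.1 m/day.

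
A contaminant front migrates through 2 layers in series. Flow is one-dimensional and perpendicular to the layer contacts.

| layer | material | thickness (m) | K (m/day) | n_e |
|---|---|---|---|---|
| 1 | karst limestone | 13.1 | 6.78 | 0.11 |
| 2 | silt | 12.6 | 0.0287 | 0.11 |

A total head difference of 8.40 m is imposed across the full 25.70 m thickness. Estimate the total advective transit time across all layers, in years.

With flow normal to the layers, continuity requires the same specific discharge q through every layer.
Σ(b_i/K_i) = 13.1/6.78 + 12.6/0.0287 = 441.0 d.
q = Δh / Σ(b_i/K_i) = 8.40 / 441.0 = 0.01905 m/day.
In each layer the seepage velocity is v_i = q/n_i, so the layer transit time is t_i = b_i·n_i / q:
  layer 1 (karst limestone): t_1 = 13.1 × 0.11 / 0.01905 = 75.65 d
  layer 2 (silt): t_2 = 12.6 × 0.11 / 0.01905 = 72.76 d
Total t = Σ t_i = 148.4 days = 0.4063 years.

0.406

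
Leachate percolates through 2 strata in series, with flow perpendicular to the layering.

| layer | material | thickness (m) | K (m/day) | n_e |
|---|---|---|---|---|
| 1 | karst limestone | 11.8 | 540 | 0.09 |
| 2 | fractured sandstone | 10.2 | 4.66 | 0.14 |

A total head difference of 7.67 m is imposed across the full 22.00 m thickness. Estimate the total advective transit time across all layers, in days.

0.718

With flow normal to the layers, continuity requires the same specific discharge q through every layer.
Σ(b_i/K_i) = 11.8/540 + 10.2/4.66 = 2.211 d.
q = Δh / Σ(b_i/K_i) = 7.67 / 2.211 = 3.470 m/day.
In each layer the seepage velocity is v_i = q/n_i, so the layer transit time is t_i = b_i·n_i / q:
  layer 1 (karst limestone): t_1 = 11.8 × 0.09 / 3.470 = 0.3061 d
  layer 2 (fractured sandstone): t_2 = 10.2 × 0.14 / 3.470 = 0.4116 d
Total t = Σ t_i = 0.7177 days.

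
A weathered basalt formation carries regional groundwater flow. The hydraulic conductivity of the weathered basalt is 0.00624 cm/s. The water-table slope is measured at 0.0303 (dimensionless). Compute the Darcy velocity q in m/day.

Convert K: 0.00624 cm/s × 864 = 5.391 m/day.
Hydraulic gradient i = 0.0303.
Specific discharge q = K · i = 5.391 × 0.03030 = 0.1634 m/day.

0.163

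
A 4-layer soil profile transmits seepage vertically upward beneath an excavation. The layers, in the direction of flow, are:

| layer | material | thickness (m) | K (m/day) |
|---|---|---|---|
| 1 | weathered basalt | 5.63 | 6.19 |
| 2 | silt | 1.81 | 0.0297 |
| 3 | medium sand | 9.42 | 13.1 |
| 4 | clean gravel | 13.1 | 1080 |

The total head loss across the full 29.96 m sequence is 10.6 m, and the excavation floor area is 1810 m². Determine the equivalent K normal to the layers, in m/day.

0.479

Flow is perpendicular to layering, so the layers act in series and the equivalent K is the thickness-weighted harmonic mean.
Total thickness L = 5.63 + 1.81 + 9.42 + 13.1 = 29.96 m.
Σ(b_i/K_i) = 5.63/6.19 + 1.81/0.0297 + 9.42/13.1 + 13.1/1080 = 62.58 d.
K_eq = L / Σ(b_i/K_i) = 29.96 / 62.58 = 0.4787 m/day.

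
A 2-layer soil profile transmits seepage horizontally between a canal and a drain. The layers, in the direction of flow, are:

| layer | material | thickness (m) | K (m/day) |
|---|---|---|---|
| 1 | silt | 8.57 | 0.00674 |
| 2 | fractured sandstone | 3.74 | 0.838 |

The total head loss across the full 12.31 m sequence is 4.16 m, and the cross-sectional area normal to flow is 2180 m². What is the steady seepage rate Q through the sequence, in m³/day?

Flow is perpendicular to layering, so the layers act in series and the equivalent K is the thickness-weighted harmonic mean.
Total thickness L = 8.57 + 3.74 = 12.31 m.
Σ(b_i/K_i) = 8.57/0.00674 + 3.74/0.838 = 1276 d.
K_eq = L / Σ(b_i/K_i) = 12.31 / 1276 = 0.009648 m/day.
Q = K_eq · A · (Δh/L) = 0.009648 × 2180 × (4.16/12.31) = 7.107 m³/day.

7.11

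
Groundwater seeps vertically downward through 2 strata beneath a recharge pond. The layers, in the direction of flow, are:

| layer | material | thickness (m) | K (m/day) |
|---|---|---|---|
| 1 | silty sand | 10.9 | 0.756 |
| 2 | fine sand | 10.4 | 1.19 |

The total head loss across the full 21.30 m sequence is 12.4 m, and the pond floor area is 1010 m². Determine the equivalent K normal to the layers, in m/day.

Flow is perpendicular to layering, so the layers act in series and the equivalent K is the thickness-weighted harmonic mean.
Total thickness L = 10.9 + 10.4 = 21.30 m.
Σ(b_i/K_i) = 10.9/0.756 + 10.4/1.19 = 23.16 d.
K_eq = L / Σ(b_i/K_i) = 21.30 / 23.16 = 0.9198 m/day.

0.920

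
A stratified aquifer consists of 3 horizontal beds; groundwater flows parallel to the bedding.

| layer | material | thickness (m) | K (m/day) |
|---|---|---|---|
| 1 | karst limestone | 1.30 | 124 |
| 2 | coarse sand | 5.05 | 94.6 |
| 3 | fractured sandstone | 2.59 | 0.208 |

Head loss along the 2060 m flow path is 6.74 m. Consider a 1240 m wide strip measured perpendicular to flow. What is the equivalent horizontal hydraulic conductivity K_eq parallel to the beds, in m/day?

71.5

Flow is parallel to layering, so each bed carries its own Darcy discharge and the transmissivities add.
Σ(K_i·b_i) = 124×1.30 + 94.6×5.05 + 0.208×2.59 = 639.5 m²/day.
Total thickness b = 8.940 m, so K_eq = Σ(K_i·b_i)/b = 71.53 m/day.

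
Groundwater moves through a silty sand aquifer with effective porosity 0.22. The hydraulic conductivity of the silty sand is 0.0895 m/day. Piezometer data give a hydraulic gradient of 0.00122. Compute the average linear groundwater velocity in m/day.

0.000496

Hydraulic gradient i = 0.00122.
Darcy flux q = K · i = 0.08950 × 0.001220 = 0.0001092 m/day.
Seepage velocity v = q / n_e = 0.0001092 / 0.22 = 0.0004963 m/day.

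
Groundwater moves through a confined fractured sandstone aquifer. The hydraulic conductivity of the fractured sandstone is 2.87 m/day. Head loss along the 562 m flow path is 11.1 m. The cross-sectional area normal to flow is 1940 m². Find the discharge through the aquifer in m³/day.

110

Hydraulic gradient i = Δh / L = 11.1 / 562 = 0.01975.
Darcy's law: Q = K · A · i = 2.870 × 1940 × 0.01975 = 110.0 m³/day.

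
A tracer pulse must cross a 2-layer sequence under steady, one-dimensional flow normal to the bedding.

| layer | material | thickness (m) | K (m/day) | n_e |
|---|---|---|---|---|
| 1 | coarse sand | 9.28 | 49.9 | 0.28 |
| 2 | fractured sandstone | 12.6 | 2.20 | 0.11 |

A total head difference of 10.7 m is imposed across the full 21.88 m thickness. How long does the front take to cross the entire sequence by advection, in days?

2.20

With flow normal to the layers, continuity requires the same specific discharge q through every layer.
Σ(b_i/K_i) = 9.28/49.9 + 12.6/2.20 = 5.913 d.
q = Δh / Σ(b_i/K_i) = 10.7 / 5.913 = 1.809 m/day.
In each layer the seepage velocity is v_i = q/n_i, so the layer transit time is t_i = b_i·n_i / q:
  layer 1 (coarse sand): t_1 = 9.28 × 0.28 / 1.809 = 1.436 d
  layer 2 (fractured sandstone): t_2 = 12.6 × 0.11 / 1.809 = 0.7660 d
Total t = Σ t_i = 2.202 days.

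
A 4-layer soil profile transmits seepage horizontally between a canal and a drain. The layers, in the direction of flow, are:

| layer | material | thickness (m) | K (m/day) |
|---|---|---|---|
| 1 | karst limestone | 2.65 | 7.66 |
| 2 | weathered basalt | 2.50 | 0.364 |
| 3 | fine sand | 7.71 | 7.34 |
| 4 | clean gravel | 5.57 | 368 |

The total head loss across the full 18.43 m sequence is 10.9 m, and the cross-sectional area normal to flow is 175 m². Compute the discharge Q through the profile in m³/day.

Flow is perpendicular to layering, so the layers act in series and the equivalent K is the thickness-weighted harmonic mean.
Total thickness L = 2.65 + 2.50 + 7.71 + 5.57 = 18.43 m.
Σ(b_i/K_i) = 2.65/7.66 + 2.50/0.364 + 7.71/7.34 + 5.57/368 = 8.280 d.
K_eq = L / Σ(b_i/K_i) = 18.43 / 8.280 = 2.226 m/day.
Q = K_eq · A · (Δh/L) = 2.226 × 175 × (10.9/18.43) = 230.4 m³/day.

230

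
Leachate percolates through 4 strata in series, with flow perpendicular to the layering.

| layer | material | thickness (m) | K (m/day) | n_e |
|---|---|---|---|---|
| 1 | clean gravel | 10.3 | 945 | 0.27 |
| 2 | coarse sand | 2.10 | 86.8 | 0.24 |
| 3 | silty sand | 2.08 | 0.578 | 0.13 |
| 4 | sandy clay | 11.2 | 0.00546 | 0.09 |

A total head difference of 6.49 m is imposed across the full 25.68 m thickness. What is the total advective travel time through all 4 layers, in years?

3.96

With flow normal to the layers, continuity requires the same specific discharge q through every layer.
Σ(b_i/K_i) = 10.3/945 + 2.10/86.8 + 2.08/0.578 + 11.2/0.00546 = 2055 d.
q = Δh / Σ(b_i/K_i) = 6.49 / 2055 = 0.003158 m/day.
In each layer the seepage velocity is v_i = q/n_i, so the layer transit time is t_i = b_i·n_i / q:
  layer 1 (clean gravel): t_1 = 10.3 × 0.27 / 0.003158 = 880.5 d
  layer 2 (coarse sand): t_2 = 2.10 × 0.24 / 0.003158 = 159.6 d
  layer 3 (silty sand): t_3 = 2.08 × 0.13 / 0.003158 = 85.62 d
  layer 4 (sandy clay): t_4 = 11.2 × 0.09 / 0.003158 = 319.2 d
Total t = Σ t_i = 1445 days = 3.956 years.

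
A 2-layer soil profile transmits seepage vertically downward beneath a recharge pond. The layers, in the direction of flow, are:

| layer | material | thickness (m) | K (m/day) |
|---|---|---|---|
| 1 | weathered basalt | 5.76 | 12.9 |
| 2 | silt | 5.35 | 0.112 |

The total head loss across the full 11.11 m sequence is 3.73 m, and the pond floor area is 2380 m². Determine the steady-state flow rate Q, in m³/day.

184

Flow is perpendicular to layering, so the layers act in series and the equivalent K is the thickness-weighted harmonic mean.
Total thickness L = 5.76 + 5.35 = 11.11 m.
Σ(b_i/K_i) = 5.76/12.9 + 5.35/0.112 = 48.21 d.
K_eq = L / Σ(b_i/K_i) = 11.11 / 48.21 = 0.2304 m/day.
Q = K_eq · A · (Δh/L) = 0.2304 × 2380 × (3.73/11.11) = 184.1 m³/day.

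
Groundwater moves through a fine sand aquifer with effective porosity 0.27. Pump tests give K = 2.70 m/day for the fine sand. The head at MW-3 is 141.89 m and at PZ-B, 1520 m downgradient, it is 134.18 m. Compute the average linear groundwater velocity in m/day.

Hydraulic gradient i = (141.89 − 134.18) / 1520 = 7.71 / 1520 = 0.005072.
Darcy flux q = K · i = 2.700 × 0.005072 = 0.01370 m/day.
Seepage velocity v = q / n_e = 0.01370 / 0.27 = 0.05072 m/day.

0.0507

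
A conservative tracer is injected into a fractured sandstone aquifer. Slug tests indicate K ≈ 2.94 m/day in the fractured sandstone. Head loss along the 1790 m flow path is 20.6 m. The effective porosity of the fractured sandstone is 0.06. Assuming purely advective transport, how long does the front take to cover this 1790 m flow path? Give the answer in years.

Hydraulic gradient i = Δh / L = 20.6 / 1790 = 0.01151.
Darcy flux q = K · i = 2.940 × 0.01151 = 0.03383 m/day.
Seepage velocity v = q / n_e = 0.03383 / 0.06 = 0.5639 m/day.
Travel time t = L / v = 1790 / 0.5639 = 3174 days = 8.691 years.

8.69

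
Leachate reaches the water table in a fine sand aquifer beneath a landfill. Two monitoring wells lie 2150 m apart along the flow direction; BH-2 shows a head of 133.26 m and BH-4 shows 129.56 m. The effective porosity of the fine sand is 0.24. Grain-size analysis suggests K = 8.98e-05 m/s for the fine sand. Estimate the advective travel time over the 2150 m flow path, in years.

106

Convert K: 8.98e-05 m/s × 86400 = 7.759 m/day.
Hydraulic gradient i = (133.26 − 129.56) / 2150 = 3.7 / 2150 = 0.001721.
Darcy flux q = K · i = 7.759 × 0.001721 = 0.01335 m/day.
Seepage velocity v = q / n_e = 0.01335 / 0.24 = 0.05563 m/day.
Travel time t = L / v = 2150 / 0.05563 = 38645 days = 105.8 years.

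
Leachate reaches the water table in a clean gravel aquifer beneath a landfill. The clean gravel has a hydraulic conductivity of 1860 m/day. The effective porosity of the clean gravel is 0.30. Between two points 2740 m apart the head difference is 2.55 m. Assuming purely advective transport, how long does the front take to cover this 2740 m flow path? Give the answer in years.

Hydraulic gradient i = Δh / L = 2.55 / 2740 = 0.0009307.
Darcy flux q = K · i = 1860 × 0.0009307 = 1.731 m/day.
Seepage velocity v = q / n_e = 1.731 / 0.30 = 5.770 m/day.
Travel time t = L / v = 2740 / 5.770 = 474.9 days = 1.300 years.

1.30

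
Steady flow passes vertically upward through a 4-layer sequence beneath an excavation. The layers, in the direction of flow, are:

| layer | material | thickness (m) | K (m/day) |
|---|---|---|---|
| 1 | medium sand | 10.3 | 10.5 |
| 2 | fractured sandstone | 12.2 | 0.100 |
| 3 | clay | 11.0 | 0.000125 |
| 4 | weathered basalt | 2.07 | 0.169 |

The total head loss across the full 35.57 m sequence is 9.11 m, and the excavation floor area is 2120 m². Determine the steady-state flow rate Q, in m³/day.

0.219

Flow is perpendicular to layering, so the layers act in series and the equivalent K is the thickness-weighted harmonic mean.
Total thickness L = 10.3 + 12.2 + 11.0 + 2.07 = 35.57 m.
Σ(b_i/K_i) = 10.3/10.5 + 12.2/0.100 + 11.0/0.000125 + 2.07/0.169 = 88135 d.
K_eq = L / Σ(b_i/K_i) = 35.57 / 88135 = 0.0004036 m/day.
Q = K_eq · A · (Δh/L) = 0.0004036 × 2120 × (9.11/35.57) = 0.2191 m³/day.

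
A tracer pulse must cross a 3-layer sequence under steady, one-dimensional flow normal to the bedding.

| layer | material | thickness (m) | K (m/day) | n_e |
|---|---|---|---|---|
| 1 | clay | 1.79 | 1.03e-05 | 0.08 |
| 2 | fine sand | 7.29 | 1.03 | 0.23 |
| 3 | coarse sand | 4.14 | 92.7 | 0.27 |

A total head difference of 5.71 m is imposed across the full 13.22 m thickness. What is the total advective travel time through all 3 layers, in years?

245

With flow normal to the layers, continuity requires the same specific discharge q through every layer.
Σ(b_i/K_i) = 1.79/1.03e-05 + 7.29/1.03 + 4.14/92.7 = 1.738e+05 d.
q = Δh / Σ(b_i/K_i) = 5.71 / 1.738e+05 = 3.286e-05 m/day.
In each layer the seepage velocity is v_i = q/n_i, so the layer transit time is t_i = b_i·n_i / q:
  layer 1 (clay): t_1 = 1.79 × 0.08 / 3.286e-05 = 4359 d
  layer 2 (fine sand): t_2 = 7.29 × 0.23 / 3.286e-05 = 51033 d
  layer 3 (coarse sand): t_3 = 4.14 × 0.27 / 3.286e-05 = 34022 d
Total t = Σ t_i = 89414 days = 244.8 years.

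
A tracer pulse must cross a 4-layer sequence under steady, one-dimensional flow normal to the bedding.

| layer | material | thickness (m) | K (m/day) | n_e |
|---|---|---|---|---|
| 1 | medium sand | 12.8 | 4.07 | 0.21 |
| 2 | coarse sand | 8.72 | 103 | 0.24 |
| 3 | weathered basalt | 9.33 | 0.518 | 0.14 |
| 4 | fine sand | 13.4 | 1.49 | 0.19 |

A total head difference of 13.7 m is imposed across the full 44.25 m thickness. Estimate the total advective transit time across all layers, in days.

19.1

With flow normal to the layers, continuity requires the same specific discharge q through every layer.
Σ(b_i/K_i) = 12.8/4.07 + 8.72/103 + 9.33/0.518 + 13.4/1.49 = 30.23 d.
q = Δh / Σ(b_i/K_i) = 13.7 / 30.23 = 0.4531 m/day.
In each layer the seepage velocity is v_i = q/n_i, so the layer transit time is t_i = b_i·n_i / q:
  layer 1 (medium sand): t_1 = 12.8 × 0.21 / 0.4531 = 5.932 d
  layer 2 (coarse sand): t_2 = 8.72 × 0.24 / 0.4531 = 4.619 d
  layer 3 (weathered basalt): t_3 = 9.33 × 0.14 / 0.4531 = 2.883 d
  layer 4 (fine sand): t_4 = 13.4 × 0.19 / 0.4531 = 5.619 d
Total t = Σ t_i = 19.05 days.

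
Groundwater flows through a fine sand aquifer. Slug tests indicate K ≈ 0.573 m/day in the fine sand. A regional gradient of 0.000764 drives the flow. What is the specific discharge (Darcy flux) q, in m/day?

Hydraulic gradient i = 0.000764.
Specific discharge q = K · i = 0.5730 × 0.0007640 = 0.0004378 m/day.

0.000438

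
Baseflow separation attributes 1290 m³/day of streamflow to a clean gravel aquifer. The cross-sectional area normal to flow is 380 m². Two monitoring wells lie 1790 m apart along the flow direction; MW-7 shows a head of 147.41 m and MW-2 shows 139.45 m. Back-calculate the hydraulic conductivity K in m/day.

Hydraulic gradient i = (147.41 − 139.45) / 1790 = 7.96 / 1790 = 0.004447.
From Q = K·A·i, K = Q / (A·i) = 1290 / (380.0 × 0.004447) = 763.4 m/day.

763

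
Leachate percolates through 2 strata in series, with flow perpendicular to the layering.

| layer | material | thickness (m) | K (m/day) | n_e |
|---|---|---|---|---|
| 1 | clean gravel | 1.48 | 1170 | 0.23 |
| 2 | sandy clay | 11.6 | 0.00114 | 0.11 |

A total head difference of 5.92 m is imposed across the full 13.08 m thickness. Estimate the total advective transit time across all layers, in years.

7.61

With flow normal to the layers, continuity requires the same specific discharge q through every layer.
Σ(b_i/K_i) = 1.48/1170 + 11.6/0.00114 = 10175 d.
q = Δh / Σ(b_i/K_i) = 5.92 / 10175 = 0.0005818 m/day.
In each layer the seepage velocity is v_i = q/n_i, so the layer transit time is t_i = b_i·n_i / q:
  layer 1 (clean gravel): t_1 = 1.48 × 0.23 / 0.0005818 = 585.1 d
  layer 2 (sandy clay): t_2 = 11.6 × 0.11 / 0.0005818 = 2193 d
Total t = Σ t_i = 2778 days = 7.607 years.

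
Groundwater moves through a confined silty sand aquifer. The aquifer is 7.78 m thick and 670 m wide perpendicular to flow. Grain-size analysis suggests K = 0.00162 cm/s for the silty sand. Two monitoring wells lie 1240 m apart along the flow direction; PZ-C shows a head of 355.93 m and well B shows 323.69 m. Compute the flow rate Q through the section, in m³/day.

190

Convert K: 0.00162 cm/s × 864 = 1.400 m/day.
Cross-sectional area A = 670 × 7.78 = 5213 m².
Hydraulic gradient i = (355.93 − 323.69) / 1240 = 32.24 / 1240 = 0.02600.
Darcy's law: Q = K · A · i = 1.400 × 5213 × 0.02600 = 189.7 m³/day.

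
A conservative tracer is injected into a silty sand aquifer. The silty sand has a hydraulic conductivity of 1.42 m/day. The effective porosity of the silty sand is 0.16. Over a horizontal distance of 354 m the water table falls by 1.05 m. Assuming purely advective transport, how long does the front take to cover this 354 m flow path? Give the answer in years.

Hydraulic gradient i = Δh / L = 1.05 / 354 = 0.002966.
Darcy flux q = K · i = 1.420 × 0.002966 = 0.004212 m/day.
Seepage velocity v = q / n_e = 0.004212 / 0.16 = 0.02632 m/day.
Travel time t = L / v = 354 / 0.02632 = 13448 days = 36.82 years.

36.8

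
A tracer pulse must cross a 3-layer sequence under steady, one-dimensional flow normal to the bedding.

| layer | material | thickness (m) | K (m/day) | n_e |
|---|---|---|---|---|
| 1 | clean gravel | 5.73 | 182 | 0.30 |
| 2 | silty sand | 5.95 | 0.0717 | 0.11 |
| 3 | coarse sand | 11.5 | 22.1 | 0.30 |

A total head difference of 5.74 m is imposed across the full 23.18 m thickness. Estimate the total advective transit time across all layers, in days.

With flow normal to the layers, continuity requires the same specific discharge q through every layer.
Σ(b_i/K_i) = 5.73/182 + 5.95/0.0717 + 11.5/22.1 = 83.54 d.
q = Δh / Σ(b_i/K_i) = 5.74 / 83.54 = 0.06871 m/day.
In each layer the seepage velocity is v_i = q/n_i, so the layer transit time is t_i = b_i·n_i / q:
  layer 1 (clean gravel): t_1 = 5.73 × 0.30 / 0.06871 = 25.02 d
  layer 2 (silty sand): t_2 = 5.95 × 0.11 / 0.06871 = 9.525 d
  layer 3 (coarse sand): t_3 = 11.5 × 0.30 / 0.06871 = 50.21 d
Total t = Σ t_i = 84.75 days.

84.8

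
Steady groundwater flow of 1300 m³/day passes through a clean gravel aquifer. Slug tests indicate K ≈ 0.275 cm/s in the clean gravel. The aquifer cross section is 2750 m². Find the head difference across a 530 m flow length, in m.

Convert K: 0.275 cm/s × 864 = 237.6 m/day.
From Q = K·A·i, i = Q / (K·A) = 1300 / (237.6 × 2750) = 0.001990.
Head loss Δh = i · L = 0.001990 × 530 = 1.054 m.

1.05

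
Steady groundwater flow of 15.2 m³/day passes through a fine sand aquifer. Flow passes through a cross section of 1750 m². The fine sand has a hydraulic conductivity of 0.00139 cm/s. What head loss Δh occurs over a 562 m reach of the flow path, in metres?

Convert K: 0.00139 cm/s × 864 = 1.201 m/day.
From Q = K·A·i, i = Q / (K·A) = 15.2 / (1.201 × 1750) = 0.007232.
Head loss Δh = i · L = 0.007232 × 562 = 4.065 m.

4.06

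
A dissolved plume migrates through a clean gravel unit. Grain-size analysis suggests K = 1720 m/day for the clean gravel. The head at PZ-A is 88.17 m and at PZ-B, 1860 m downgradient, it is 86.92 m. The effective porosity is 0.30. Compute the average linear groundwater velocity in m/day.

3.85

Hydraulic gradient i = (88.17 − 86.92) / 1860 = 1.25 / 1860 = 0.0006720.
Darcy flux q = K · i = 1720 × 0.0006720 = 1.156 m/day.
Seepage velocity v = q / n_e = 1.156 / 0.30 = 3.853 m/day.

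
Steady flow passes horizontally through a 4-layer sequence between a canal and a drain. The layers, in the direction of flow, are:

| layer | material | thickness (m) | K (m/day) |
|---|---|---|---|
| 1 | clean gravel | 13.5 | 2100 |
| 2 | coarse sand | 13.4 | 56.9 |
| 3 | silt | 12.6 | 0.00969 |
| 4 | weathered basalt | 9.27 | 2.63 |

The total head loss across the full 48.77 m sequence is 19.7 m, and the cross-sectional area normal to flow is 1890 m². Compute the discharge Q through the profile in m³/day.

Flow is perpendicular to layering, so the layers act in series and the equivalent K is the thickness-weighted harmonic mean.
Total thickness L = 13.5 + 13.4 + 12.6 + 9.27 = 48.77 m.
Σ(b_i/K_i) = 13.5/2100 + 13.4/56.9 + 12.6/0.00969 + 9.27/2.63 = 1304 d.
K_eq = L / Σ(b_i/K_i) = 48.77 / 1304 = 0.03740 m/day.
Q = K_eq · A · (Δh/L) = 0.03740 × 1890 × (19.7/48.77) = 28.55 m³/day.

28.6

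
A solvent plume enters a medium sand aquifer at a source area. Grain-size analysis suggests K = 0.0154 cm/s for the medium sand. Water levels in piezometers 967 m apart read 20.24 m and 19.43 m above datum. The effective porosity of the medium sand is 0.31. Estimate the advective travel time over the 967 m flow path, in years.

Convert K: 0.0154 cm/s × 864 = 13.31 m/day.
Hydraulic gradient i = (20.24 − 19.43) / 967 = 0.81 / 967 = 0.0008376.
Darcy flux q = K · i = 13.31 × 0.0008376 = 0.01115 m/day.
Seepage velocity v = q / n_e = 0.01115 / 0.31 = 0.03595 m/day.
Travel time t = L / v = 967 / 0.03595 = 26896 days = 73.64 years.

73.6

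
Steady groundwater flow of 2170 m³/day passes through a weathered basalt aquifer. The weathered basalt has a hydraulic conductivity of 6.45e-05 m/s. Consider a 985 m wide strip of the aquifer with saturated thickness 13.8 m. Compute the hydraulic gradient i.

Convert K: 6.45e-05 m/s × 86400 = 5.573 m/day.
Cross-sectional area A = 985 × 13.8 = 13593 m².
From Q = K·A·i, i = Q / (K·A) = 2170 / (5.573 × 13593) = 0.02865.

0.0286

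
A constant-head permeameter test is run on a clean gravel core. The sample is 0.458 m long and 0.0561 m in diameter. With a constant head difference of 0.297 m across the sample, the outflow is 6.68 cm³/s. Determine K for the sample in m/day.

Cross-sectional area A = π·(d/2)² = π × (0.0561/2)² = 0.002472 m².
Convert discharge: 6.68 cm³/s = 6.680e-06 m³/s.
Darcy's law rearranged: K = Q·L / (A·Δh) = 6.680e-06 × 0.458 / (0.002472 × 0.297) = 0.004167 m/s = 360.1 m/day.

360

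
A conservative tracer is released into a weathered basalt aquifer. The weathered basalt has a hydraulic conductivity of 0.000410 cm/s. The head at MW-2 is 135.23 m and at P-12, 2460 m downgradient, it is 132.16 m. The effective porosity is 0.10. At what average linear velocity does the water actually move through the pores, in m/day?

0.00442

Convert K: 0.000410 cm/s × 864 = 0.3542 m/day.
Hydraulic gradient i = (135.23 − 132.16) / 2460 = 3.07 / 2460 = 0.001248.
Darcy flux q = K · i = 0.3542 × 0.001248 = 0.0004421 m/day.
Seepage velocity v = q / n_e = 0.0004421 / 0.10 = 0.004421 m/day.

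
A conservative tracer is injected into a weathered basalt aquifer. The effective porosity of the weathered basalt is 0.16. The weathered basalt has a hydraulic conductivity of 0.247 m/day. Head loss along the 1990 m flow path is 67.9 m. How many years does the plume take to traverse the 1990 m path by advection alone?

Hydraulic gradient i = Δh / L = 67.9 / 1990 = 0.03412.
Darcy flux q = K · i = 0.2470 × 0.03412 = 0.008428 m/day.
Seepage velocity v = q / n_e = 0.008428 / 0.16 = 0.05267 m/day.
Travel time t = L / v = 1990 / 0.05267 = 37780 days = 103.4 years.

103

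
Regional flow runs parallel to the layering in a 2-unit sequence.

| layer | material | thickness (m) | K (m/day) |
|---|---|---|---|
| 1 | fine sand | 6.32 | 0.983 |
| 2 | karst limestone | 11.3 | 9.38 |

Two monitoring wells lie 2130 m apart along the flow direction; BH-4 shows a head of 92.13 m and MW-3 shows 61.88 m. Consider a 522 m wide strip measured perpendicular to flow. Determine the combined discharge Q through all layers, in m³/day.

Flow is parallel to layering, so each bed carries its own Darcy discharge and the transmissivities add.
Σ(K_i·b_i) = 0.983×6.32 + 9.38×11.3 = 112.2 m²/day.
Hydraulic gradient i = (92.13 − 61.88) / 2130 = 30.25 / 2130 = 0.01420.
Q = Σ(K_i·b_i) · W · i = 112.2 × 522 × 0.01420 = 831.8 m³/day.

832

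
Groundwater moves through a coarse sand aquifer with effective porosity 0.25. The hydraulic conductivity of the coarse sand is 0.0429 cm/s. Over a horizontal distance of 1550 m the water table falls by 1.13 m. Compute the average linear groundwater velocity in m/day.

0.108

Convert K: 0.0429 cm/s × 864 = 37.07 m/day.
Hydraulic gradient i = Δh / L = 1.13 / 1550 = 0.0007290.
Darcy flux q = K · i = 37.07 × 0.0007290 = 0.02702 m/day.
Seepage velocity v = q / n_e = 0.02702 / 0.25 = 0.1081 m/day.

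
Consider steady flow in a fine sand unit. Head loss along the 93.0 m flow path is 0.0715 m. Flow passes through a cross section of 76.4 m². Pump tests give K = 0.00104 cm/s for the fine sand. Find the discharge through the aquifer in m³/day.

Convert K: 0.00104 cm/s × 864 = 0.8986 m/day.
Hydraulic gradient i = Δh / L = 0.0715 / 93.0 = 0.0007688.
Darcy's law: Q = K · A · i = 0.8986 × 76.40 × 0.0007688 = 0.05278 m³/day.

0.0528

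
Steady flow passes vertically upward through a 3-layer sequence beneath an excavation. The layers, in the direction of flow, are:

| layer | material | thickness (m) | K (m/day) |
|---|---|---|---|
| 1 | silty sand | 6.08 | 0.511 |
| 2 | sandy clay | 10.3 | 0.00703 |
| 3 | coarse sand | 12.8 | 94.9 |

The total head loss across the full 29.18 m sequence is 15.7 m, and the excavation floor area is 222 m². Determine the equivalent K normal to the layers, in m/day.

0.0198

Flow is perpendicular to layering, so the layers act in series and the equivalent K is the thickness-weighted harmonic mean.
Total thickness L = 6.08 + 10.3 + 12.8 = 29.18 m.
Σ(b_i/K_i) = 6.08/0.511 + 10.3/0.00703 + 12.8/94.9 = 1477 d.
K_eq = L / Σ(b_i/K_i) = 29.18 / 1477 = 0.01975 m/day.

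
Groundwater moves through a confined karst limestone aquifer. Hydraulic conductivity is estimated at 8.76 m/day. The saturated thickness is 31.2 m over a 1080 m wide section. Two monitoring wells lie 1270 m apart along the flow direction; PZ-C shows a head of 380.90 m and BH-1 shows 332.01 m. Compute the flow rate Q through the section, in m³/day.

Cross-sectional area A = 1080 × 31.2 = 33696 m².
Hydraulic gradient i = (380.90 − 332.01) / 1270 = 48.89 / 1270 = 0.03850.
Darcy's law: Q = K · A · i = 8.760 × 33696 × 0.03850 = 11363 m³/day.

11400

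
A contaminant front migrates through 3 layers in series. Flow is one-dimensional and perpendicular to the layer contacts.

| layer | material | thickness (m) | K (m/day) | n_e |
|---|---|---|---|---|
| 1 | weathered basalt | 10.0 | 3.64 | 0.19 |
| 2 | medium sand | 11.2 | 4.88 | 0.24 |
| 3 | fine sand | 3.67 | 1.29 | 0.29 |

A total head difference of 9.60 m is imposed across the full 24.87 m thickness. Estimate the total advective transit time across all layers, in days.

With flow normal to the layers, continuity requires the same specific discharge q through every layer.
Σ(b_i/K_i) = 10.0/3.64 + 11.2/4.88 + 3.67/1.29 = 7.887 d.
q = Δh / Σ(b_i/K_i) = 9.60 / 7.887 = 1.217 m/day.
In each layer the seepage velocity is v_i = q/n_i, so the layer transit time is t_i = b_i·n_i / q:
  layer 1 (weathered basalt): t_1 = 10.0 × 0.19 / 1.217 = 1.561 d
  layer 2 (medium sand): t_2 = 11.2 × 0.24 / 1.217 = 2.208 d
  layer 3 (fine sand): t_3 = 3.67 × 0.29 / 1.217 = 0.8744 d
Total t = Σ t_i = 4.644 days.

4.64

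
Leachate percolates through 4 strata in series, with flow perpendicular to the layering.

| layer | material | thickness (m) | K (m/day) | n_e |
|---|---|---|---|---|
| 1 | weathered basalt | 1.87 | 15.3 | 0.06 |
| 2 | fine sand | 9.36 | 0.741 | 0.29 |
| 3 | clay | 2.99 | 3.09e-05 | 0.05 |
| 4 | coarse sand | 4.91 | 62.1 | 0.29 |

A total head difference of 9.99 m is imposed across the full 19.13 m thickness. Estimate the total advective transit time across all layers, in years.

With flow normal to the layers, continuity requires the same specific discharge q through every layer.
Σ(b_i/K_i) = 1.87/15.3 + 9.36/0.741 + 2.99/3.09e-05 + 4.91/62.1 = 96777 d.
q = Δh / Σ(b_i/K_i) = 9.99 / 96777 = 0.0001032 m/day.
In each layer the seepage velocity is v_i = q/n_i, so the layer transit time is t_i = b_i·n_i / q:
  layer 1 (weathered basalt): t_1 = 1.87 × 0.06 / 0.0001032 = 1087 d
  layer 2 (fine sand): t_2 = 9.36 × 0.29 / 0.0001032 = 26295 d
  layer 3 (clay): t_3 = 2.99 × 0.05 / 0.0001032 = 1448 d
  layer 4 (coarse sand): t_4 = 4.91 × 0.29 / 0.0001032 = 13794 d
Total t = Σ t_i = 42624 days = 116.7 years.

117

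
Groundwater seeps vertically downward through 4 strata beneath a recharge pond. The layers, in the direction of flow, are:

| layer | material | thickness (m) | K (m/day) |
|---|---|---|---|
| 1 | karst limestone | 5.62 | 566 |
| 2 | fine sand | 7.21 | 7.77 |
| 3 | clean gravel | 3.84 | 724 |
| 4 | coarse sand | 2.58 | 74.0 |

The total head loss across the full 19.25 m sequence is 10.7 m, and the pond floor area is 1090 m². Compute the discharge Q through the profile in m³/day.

Flow is perpendicular to layering, so the layers act in series and the equivalent K is the thickness-weighted harmonic mean.
Total thickness L = 5.62 + 7.21 + 3.84 + 2.58 = 19.25 m.
Σ(b_i/K_i) = 5.62/566 + 7.21/7.77 + 3.84/724 + 2.58/74.0 = 0.9780 d.
K_eq = L / Σ(b_i/K_i) = 19.25 / 0.9780 = 19.68 m/day.
Q = K_eq · A · (Δh/L) = 19.68 × 1090 × (10.7/19.25) = 11925 m³/day.

11900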